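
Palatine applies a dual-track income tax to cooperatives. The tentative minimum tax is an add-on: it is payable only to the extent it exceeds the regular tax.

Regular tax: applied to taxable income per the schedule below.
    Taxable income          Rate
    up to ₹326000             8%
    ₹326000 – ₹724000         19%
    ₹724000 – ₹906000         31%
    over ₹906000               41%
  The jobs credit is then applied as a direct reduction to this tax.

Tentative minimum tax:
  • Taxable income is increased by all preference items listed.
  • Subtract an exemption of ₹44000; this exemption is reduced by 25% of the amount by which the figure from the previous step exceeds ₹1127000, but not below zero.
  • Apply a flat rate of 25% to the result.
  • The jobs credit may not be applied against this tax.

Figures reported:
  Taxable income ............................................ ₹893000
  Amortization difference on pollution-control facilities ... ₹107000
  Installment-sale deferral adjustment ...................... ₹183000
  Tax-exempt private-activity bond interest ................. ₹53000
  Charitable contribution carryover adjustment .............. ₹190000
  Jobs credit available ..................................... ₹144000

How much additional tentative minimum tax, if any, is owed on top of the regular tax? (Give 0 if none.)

Tentative minimum tax:
  Adjusted income: ₹893000 + ₹107000 + ₹183000 + ₹53000 + ₹190000 = ₹1426000
  Exemption: 25% × (₹1426000 − ₹1127000) = ₹74750 ≥ ₹44000, so the exemption is fully phased out
  Base: ₹1426000 − ₹0 = ₹1426000
  ₹1426000 × 25% = ₹356500

Regular tax:
  ₹326000 × 8% = ₹26080
  ₹398000 × 19% = ₹75620
  ₹169000 × 31% = ₹52390
  → ₹154090
  Less jobs credit ₹144000 → ₹10090

Excess of tentative minimum tax over regular tax: ₹356500 − ₹10090 = ₹346410.

₹346410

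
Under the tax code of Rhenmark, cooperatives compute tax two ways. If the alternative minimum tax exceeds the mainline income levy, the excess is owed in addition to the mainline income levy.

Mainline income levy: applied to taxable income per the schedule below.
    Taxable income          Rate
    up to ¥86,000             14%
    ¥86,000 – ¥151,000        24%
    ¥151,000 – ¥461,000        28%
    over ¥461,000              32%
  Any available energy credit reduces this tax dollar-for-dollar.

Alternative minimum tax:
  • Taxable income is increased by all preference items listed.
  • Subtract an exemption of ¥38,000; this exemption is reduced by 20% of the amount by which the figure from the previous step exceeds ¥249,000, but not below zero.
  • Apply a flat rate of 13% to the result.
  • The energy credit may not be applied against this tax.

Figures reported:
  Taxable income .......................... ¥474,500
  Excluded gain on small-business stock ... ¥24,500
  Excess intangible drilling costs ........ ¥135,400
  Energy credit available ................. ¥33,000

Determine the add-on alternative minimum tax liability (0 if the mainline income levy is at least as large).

¥0

Alternative minimum tax:
  Adjusted income: ¥474,500 + ¥24,500 + ¥135,400 = ¥634,400
  Exemption: 20% × (¥634,400 − ¥249,000) = ¥77,080 ≥ ¥38,000, so the exemption is fully phased out
  Base: ¥634,400 − ¥0 = ¥634,400
  ¥634,400 × 13% = ¥82,472

Mainline income levy:
  ¥86,000 × 14% = ¥12,040
  ¥65,000 × 24% = ¥15,600
  ¥310,000 × 28% = ¥86,800
  ¥13,500 × 32% = ¥4,320
  → ¥118,760
  Less energy credit ¥33,000 → ¥85,760

¥82,472 ≤ ¥85,760, so no add-on is due.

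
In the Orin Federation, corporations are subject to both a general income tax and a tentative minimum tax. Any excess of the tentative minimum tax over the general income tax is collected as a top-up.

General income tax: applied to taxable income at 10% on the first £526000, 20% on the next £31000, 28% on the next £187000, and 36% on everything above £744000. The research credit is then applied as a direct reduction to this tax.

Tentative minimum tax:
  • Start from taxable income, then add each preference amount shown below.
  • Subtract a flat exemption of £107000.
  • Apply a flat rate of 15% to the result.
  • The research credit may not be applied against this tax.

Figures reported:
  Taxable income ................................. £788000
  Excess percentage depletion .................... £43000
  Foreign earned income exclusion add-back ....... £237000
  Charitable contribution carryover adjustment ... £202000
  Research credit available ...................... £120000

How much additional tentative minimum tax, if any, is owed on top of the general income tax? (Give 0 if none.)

£167450

General income tax:
  £526000 × 10% = £52600
  £31000 × 20% = £6200
  £187000 × 28% = £52360
  £44000 × 36% = £15840
  → £127000
  Less research credit £120000 → £7000

Tentative minimum tax:
  Adjusted income: £788000 + £43000 + £237000 + £202000 = £1270000
  Less exemption £107000 → base £1163000
  £1163000 × 15% = £174450

Excess of tentative minimum tax over general income tax: £174450 − £7000 = £167450.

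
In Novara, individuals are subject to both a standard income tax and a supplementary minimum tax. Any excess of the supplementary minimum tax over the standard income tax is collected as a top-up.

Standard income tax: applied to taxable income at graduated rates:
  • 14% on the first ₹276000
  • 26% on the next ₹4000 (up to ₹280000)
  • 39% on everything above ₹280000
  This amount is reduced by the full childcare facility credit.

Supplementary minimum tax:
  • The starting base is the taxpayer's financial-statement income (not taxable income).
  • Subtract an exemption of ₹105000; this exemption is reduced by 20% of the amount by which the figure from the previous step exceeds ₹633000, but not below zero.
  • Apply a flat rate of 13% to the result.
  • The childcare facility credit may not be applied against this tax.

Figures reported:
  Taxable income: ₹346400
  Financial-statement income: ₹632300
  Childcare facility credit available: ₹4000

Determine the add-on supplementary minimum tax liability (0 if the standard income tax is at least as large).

Standard income tax:
  ₹276000 × 14% = ₹38640
  ₹4000 × 26% = ₹1040
  ₹66400 × 39% = ₹25896
  → ₹65576
  Less childcare facility credit ₹4000 → ₹61576

Supplementary minimum tax:
  Base (financial-statement income): ₹632300
  Exemption: ₹632300 ≤ ₹633000, so full ₹105000 applies
  Base: ₹632300 − ₹105000 = ₹527300
  ₹527300 × 13% = ₹68549

Excess of supplementary minimum tax over standard income tax: ₹68549 − ₹61576 = ₹6973.

₹6973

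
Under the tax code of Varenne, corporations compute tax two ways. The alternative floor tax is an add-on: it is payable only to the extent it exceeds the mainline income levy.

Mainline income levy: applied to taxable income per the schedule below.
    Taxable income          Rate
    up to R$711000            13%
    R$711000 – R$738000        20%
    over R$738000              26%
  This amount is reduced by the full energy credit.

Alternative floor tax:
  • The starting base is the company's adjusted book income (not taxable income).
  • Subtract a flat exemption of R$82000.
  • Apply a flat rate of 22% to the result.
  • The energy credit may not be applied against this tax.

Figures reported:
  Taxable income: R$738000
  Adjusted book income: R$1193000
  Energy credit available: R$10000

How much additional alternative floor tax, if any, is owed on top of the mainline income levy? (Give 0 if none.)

Mainline income levy:
  R$711000 × 13% = R$92430
  R$27000 × 20% = R$5400
  → R$97830
  Less energy credit R$10000 → R$87830

Alternative floor tax:
  Base (adjusted book income): R$1193000
  Less exemption R$82000 → base R$1111000
  R$1111000 × 22% = R$244420

Excess of alternative floor tax over mainline income levy: R$244420 − R$87830 = R$156590.

R$156590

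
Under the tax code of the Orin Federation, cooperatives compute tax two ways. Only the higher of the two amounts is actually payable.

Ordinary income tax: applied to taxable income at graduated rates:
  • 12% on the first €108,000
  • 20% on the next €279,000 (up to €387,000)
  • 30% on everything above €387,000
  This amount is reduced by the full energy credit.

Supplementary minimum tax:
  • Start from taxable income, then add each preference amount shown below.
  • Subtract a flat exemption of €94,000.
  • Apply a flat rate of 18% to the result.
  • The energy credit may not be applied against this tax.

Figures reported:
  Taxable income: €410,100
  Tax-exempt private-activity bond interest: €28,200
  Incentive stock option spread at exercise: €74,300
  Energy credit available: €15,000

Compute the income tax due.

Supplementary minimum tax:
  Adjusted income: €410,100 + €28,200 + €74,300 = €512,600
  Less exemption €94,000 → base €418,600
  €418,600 × 18% = €75,348

Ordinary income tax:
  €108,000 × 12% = €12,960
  €279,000 × 20% = €55,800
  €23,100 × 30% = €6,930
  → €75,690
  Less energy credit €15,000 → €60,690

€75,348 > €60,690, so the supplementary minimum tax is the binding amount.

€75,348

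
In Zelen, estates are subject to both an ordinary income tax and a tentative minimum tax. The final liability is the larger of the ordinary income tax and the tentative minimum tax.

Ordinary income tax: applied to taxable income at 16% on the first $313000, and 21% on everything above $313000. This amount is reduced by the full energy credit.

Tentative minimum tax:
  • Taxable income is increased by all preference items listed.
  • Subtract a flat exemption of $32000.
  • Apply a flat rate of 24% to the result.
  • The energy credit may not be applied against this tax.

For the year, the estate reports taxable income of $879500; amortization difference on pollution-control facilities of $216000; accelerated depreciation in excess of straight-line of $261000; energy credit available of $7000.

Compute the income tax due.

Ordinary income tax:
  $313000 × 16% = $50080
  $566500 × 21% = $118965
  → $169045
  Less energy credit $7000 → $162045

Tentative minimum tax:
  Adjusted income: $879500 + $216000 + $261000 = $1356500
  Less exemption $32000 → base $1324500
  $1324500 × 24% = $317880

$317880 > $162045, so the tentative minimum tax is the binding amount.

$317880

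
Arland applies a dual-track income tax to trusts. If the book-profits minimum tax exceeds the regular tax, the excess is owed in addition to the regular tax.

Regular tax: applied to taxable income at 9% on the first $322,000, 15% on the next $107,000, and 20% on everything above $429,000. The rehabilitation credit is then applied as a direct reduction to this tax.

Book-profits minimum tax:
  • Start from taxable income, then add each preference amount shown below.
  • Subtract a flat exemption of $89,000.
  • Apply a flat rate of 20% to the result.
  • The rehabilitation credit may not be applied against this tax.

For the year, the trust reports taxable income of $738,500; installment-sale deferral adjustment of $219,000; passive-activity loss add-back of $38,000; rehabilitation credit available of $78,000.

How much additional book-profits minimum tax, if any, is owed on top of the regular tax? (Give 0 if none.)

Book-profits minimum tax:
  Adjusted income: $738,500 + $219,000 + $38,000 = $995,500
  Less exemption $89,000 → base $906,500
  $906,500 × 20% = $181,300

Regular tax:
  $322,000 × 9% = $28,980
  $107,000 × 15% = $16,050
  $309,500 × 20% = $61,900
  → $106,930
  Less rehabilitation credit $78,000 → $28,930

Excess of book-profits minimum tax over regular tax: $181,300 − $28,930 = $152,370.

$152,370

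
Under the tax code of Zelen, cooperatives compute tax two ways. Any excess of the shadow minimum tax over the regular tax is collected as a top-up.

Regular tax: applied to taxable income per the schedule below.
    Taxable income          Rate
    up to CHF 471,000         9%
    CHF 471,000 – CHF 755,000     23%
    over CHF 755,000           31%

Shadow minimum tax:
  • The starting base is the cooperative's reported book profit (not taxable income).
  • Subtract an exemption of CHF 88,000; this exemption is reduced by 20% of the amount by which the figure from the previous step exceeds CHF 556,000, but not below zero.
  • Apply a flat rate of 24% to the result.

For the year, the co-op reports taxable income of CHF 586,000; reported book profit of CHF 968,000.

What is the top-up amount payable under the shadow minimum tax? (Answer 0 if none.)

CHF 162,136

Regular tax:
  CHF 471,000 × 9% = CHF 42,390
  CHF 115,000 × 23% = CHF 26,450
  → CHF 68,840

Shadow minimum tax:
  Base (reported book profit): CHF 968,000
  Exemption: CHF 88,000 − 20% × (CHF 968,000 − CHF 556,000) = CHF 88,000 − CHF 82,400 = CHF 5,600
  Base: CHF 968,000 − CHF 5,600 = CHF 962,400
  CHF 962,400 × 24% = CHF 230,976

Excess of shadow minimum tax over regular tax: CHF 230,976 − CHF 68,840 = CHF 162,136.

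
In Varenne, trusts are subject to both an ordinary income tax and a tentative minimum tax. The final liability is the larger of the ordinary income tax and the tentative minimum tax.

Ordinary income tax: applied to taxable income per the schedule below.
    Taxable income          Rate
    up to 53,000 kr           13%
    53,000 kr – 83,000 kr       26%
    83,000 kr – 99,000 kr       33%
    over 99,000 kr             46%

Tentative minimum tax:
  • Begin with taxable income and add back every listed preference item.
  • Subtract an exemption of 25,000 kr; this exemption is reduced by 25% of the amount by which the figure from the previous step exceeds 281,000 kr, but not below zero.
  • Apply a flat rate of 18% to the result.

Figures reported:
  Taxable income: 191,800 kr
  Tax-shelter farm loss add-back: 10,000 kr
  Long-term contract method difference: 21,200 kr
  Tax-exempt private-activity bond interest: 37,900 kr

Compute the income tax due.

Tentative minimum tax:
  Adjusted income: 191,800 kr + 10,000 kr + 21,200 kr + 37,900 kr = 260,900 kr
  Exemption: 260,900 kr ≤ 281,000 kr, so full 25,000 kr applies
  Base: 260,900 kr − 25,000 kr = 235,900 kr
  235,900 kr × 18% = 42,462 kr

Ordinary income tax:
  53,000 kr × 13% = 6,890 kr
  30,000 kr × 26% = 7,800 kr
  16,000 kr × 33% = 5,280 kr
  92,800 kr × 46% = 42,688 kr
  → 62,658 kr

62,658 kr > 42,462 kr, so the ordinary income tax governs.

62,658 kr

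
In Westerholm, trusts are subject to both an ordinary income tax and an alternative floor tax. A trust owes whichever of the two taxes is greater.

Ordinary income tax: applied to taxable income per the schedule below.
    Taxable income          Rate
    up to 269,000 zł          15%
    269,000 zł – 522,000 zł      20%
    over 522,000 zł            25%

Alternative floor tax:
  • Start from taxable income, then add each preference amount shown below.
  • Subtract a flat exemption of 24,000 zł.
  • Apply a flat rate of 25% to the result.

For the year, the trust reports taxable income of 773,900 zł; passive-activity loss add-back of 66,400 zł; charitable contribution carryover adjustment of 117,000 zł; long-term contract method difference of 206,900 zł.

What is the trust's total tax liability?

Ordinary income tax:
  269,000 zł × 15% = 40,350 zł
  253,000 zł × 20% = 50,600 zł
  251,900 zł × 25% = 62,975 zł
  → 153,925 zł

Alternative floor tax:
  Adjusted income: 773,900 zł + 66,400 zł + 117,000 zł + 206,900 zł = 1,164,200 zł
  Less exemption 24,000 zł → base 1,140,200 zł
  1,140,200 zł × 25% = 285,050 zł

285,050 zł > 153,925 zł, so the alternative floor tax is the binding amount.

285,050 zł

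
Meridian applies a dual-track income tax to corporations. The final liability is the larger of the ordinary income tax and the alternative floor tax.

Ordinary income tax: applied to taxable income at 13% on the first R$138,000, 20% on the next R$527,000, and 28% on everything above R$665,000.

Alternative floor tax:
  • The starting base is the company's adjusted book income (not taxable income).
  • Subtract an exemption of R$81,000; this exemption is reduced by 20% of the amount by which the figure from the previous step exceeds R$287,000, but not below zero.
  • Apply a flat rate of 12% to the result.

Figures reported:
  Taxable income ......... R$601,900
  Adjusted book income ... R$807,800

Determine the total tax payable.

R$110,720

Ordinary income tax:
  R$138,000 × 13% = R$17,940
  R$463,900 × 20% = R$92,780
  → R$110,720

Alternative floor tax:
  Base (adjusted book income): R$807,800
  Exemption: 20% × (R$807,800 − R$287,000) = R$104,160 ≥ R$81,000, so the exemption is fully phased out
  Base: R$807,800 − R$0 = R$807,800
  R$807,800 × 12% = R$96,936

R$110,720 > R$96,936, so the ordinary income tax governs.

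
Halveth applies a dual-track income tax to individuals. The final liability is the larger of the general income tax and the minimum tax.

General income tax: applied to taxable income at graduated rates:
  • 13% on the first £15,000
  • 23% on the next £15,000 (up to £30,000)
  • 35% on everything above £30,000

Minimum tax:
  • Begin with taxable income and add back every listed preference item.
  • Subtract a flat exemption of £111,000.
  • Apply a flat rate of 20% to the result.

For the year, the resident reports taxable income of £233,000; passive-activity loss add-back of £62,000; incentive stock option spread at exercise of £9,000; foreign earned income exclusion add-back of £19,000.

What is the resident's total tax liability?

£76,450

General income tax:
  £15,000 × 13% = £1,950
  £15,000 × 23% = £3,450
  £203,000 × 35% = £71,050
  → £76,450

Minimum tax:
  Adjusted income: £233,000 + £62,000 + £9,000 + £19,000 = £323,000
  Less exemption £111,000 → base £212,000
  £212,000 × 20% = £42,400

£76,450 > £42,400, so the general income tax governs.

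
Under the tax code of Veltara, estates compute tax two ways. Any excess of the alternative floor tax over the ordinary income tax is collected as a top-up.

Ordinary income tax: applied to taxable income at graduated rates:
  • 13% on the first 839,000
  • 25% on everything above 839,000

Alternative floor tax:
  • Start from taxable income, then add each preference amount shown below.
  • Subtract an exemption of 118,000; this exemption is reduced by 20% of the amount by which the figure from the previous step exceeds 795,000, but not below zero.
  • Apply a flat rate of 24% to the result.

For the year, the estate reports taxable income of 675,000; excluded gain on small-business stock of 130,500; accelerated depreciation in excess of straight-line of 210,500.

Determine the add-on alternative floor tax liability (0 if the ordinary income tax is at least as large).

138,378

Alternative floor tax:
  Adjusted income: 675,000 + 130,500 + 210,500 = 1,016,000
  Exemption: 118,000 − 20% × (1,016,000 − 795,000) = 118,000 − 44,200 = 73,800
  Base: 1,016,000 − 73,800 = 942,200
  942,200 × 24% = 226,128

Ordinary income tax:
  675,000 × 13% = 87,750

Excess of alternative floor tax over ordinary income tax: 226,128 − 87,750 = 138,378.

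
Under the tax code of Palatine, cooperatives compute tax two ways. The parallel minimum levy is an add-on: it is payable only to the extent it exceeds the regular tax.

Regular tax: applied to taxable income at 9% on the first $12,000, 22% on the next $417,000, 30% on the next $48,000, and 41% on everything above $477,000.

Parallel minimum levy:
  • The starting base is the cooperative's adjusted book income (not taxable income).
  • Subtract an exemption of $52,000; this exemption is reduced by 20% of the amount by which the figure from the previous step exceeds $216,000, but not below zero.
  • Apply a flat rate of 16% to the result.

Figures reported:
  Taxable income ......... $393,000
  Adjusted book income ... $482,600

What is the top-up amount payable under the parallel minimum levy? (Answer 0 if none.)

Regular tax:
  $12,000 × 9% = $1,080
  $381,000 × 22% = $83,820
  → $84,900

Parallel minimum levy:
  Base (adjusted book income): $482,600
  Exemption: 20% × ($482,600 − $216,000) = $53,320 ≥ $52,000, so the exemption is fully phased out
  Base: $482,600 − $0 = $482,600
  $482,600 × 16% = $77,216

$77,216 ≤ $84,900, so no add-on is due.

$0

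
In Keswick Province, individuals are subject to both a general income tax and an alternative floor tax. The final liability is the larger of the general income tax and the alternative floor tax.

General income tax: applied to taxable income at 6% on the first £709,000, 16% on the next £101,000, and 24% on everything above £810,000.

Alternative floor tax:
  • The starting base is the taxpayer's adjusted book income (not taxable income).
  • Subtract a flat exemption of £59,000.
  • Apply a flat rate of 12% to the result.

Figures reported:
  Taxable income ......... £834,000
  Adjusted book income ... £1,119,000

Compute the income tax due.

Alternative floor tax:
  Base (adjusted book income): £1,119,000
  Less exemption £59,000 → base £1,060,000
  £1,060,000 × 12% = £127,200

General income tax:
  £709,000 × 6% = £42,540
  £101,000 × 16% = £16,160
  £24,000 × 24% = £5,760
  → £64,460

£127,200 > £64,460, so the alternative floor tax is the binding amount.

£127,200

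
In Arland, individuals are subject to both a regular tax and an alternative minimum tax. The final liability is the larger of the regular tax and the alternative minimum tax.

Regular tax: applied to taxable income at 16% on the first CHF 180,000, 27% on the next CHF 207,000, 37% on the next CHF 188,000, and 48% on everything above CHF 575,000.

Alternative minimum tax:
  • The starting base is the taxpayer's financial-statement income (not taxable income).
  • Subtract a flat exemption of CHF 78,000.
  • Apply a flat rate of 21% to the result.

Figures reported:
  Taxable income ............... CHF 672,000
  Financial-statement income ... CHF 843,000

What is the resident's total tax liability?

CHF 200,810

Alternative minimum tax:
  Base (financial-statement income): CHF 843,000
  Less exemption CHF 78,000 → base CHF 765,000
  CHF 765,000 × 21% = CHF 160,650

Regular tax:
  CHF 180,000 × 16% = CHF 28,800
  CHF 207,000 × 27% = CHF 55,890
  CHF 188,000 × 37% = CHF 69,560
  CHF 97,000 × 48% = CHF 46,560
  → CHF 200,810

CHF 200,810 > CHF 160,650, so the regular tax governs.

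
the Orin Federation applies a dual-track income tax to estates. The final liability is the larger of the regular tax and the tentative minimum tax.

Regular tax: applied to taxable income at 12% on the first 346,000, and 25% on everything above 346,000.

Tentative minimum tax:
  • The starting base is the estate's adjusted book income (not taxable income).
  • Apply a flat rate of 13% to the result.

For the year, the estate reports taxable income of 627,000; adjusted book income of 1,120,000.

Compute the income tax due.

Regular tax:
  346,000 × 12% = 41,520
  281,000 × 25% = 70,250
  → 111,770

Tentative minimum tax:
  Base (adjusted book income): 1,120,000
  1,120,000 × 13% = 145,600

145,600 > 111,770, so the tentative minimum tax is the binding amount.

145,600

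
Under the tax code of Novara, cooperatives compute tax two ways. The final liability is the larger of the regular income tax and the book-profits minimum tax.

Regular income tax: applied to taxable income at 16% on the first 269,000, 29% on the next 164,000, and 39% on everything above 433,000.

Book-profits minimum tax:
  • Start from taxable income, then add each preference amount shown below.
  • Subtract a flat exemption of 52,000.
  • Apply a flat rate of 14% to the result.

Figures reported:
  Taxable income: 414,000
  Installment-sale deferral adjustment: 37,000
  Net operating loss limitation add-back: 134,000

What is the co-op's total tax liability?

85,090

Book-profits minimum tax:
  Adjusted income: 414,000 + 37,000 + 134,000 = 585,000
  Less exemption 52,000 → base 533,000
  533,000 × 14% = 74,620

Regular income tax:
  269,000 × 16% = 43,040
  145,000 × 29% = 42,050
  → 85,090

85,090 > 74,620, so the regular income tax governs.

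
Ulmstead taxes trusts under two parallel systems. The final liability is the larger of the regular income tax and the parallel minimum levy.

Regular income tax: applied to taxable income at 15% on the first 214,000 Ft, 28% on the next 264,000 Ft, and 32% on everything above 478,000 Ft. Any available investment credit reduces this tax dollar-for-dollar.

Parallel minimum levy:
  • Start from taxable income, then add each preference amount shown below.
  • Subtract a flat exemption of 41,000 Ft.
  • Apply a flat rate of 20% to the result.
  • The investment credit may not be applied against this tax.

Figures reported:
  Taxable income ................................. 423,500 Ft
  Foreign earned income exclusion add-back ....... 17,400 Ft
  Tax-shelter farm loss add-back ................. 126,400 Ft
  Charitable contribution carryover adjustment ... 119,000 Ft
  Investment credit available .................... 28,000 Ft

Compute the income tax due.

Regular income tax:
  214,000 Ft × 15% = 32,100 Ft
  209,500 Ft × 28% = 58,660 Ft
  → 90,760 Ft
  Less investment credit 28,000 Ft → 62,760 Ft

Parallel minimum levy:
  Adjusted income: 423,500 Ft + 17,400 Ft + 126,400 Ft + 119,000 Ft = 686,300 Ft
  Less exemption 41,000 Ft → base 645,300 Ft
  645,300 Ft × 20% = 129,060 Ft

129,060 Ft > 62,760 Ft, so the parallel minimum levy is the binding amount.

129,060 Ft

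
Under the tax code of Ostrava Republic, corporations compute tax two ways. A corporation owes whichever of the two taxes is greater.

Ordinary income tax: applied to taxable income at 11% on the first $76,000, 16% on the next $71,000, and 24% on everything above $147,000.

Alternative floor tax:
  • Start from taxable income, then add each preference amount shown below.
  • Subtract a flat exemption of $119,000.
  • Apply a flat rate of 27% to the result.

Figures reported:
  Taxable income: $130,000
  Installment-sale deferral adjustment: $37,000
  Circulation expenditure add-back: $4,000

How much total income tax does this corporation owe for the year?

Ordinary income tax:
  $76,000 × 11% = $8,360
  $54,000 × 16% = $8,640
  → $17,000

Alternative floor tax:
  Adjusted income: $130,000 + $37,000 + $4,000 = $171,000
  Less exemption $119,000 → base $52,000
  $52,000 × 27% = $14,040

$17,000 > $14,040, so the ordinary income tax governs.

$17,000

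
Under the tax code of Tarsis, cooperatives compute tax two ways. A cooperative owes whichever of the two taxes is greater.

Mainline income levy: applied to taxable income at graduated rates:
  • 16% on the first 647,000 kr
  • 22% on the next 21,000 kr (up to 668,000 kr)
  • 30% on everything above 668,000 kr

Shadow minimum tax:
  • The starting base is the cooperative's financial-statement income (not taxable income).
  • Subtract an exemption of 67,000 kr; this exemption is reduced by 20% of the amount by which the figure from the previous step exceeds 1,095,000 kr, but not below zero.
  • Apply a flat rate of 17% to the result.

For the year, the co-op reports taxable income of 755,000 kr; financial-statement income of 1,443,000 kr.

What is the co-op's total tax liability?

Shadow minimum tax:
  Base (financial-statement income): 1,443,000 kr
  Exemption: 20% × (1,443,000 kr − 1,095,000 kr) = 69,600 kr ≥ 67,000 kr, so the exemption is fully phased out
  Base: 1,443,000 kr − 0 kr = 1,443,000 kr
  1,443,000 kr × 17% = 245,310 kr

Mainline income levy:
  647,000 kr × 16% = 103,520 kr
  21,000 kr × 22% = 4,620 kr
  87,000 kr × 30% = 26,100 kr
  → 134,240 kr

245,310 kr > 134,240 kr, so the shadow minimum tax is the binding amount.

245,310 kr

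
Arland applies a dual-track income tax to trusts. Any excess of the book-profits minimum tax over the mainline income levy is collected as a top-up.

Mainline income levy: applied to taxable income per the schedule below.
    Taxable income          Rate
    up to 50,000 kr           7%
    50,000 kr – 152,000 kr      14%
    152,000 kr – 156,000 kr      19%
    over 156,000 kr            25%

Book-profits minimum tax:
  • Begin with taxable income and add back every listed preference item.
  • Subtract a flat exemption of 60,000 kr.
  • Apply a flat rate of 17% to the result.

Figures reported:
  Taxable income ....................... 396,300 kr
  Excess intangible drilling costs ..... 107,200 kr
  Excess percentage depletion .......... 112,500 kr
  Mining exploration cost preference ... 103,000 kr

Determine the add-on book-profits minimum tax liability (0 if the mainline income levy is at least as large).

Book-profits minimum tax:
  Adjusted income: 396,300 kr + 107,200 kr + 112,500 kr + 103,000 kr = 719,000 kr
  Less exemption 60,000 kr → base 659,000 kr
  659,000 kr × 17% = 112,030 kr

Mainline income levy:
  50,000 kr × 7% = 3,500 kr
  102,000 kr × 14% = 14,280 kr
  4,000 kr × 19% = 760 kr
  240,300 kr × 25% = 60,075 kr
  → 78,615 kr

Excess of book-profits minimum tax over mainline income levy: 112,030 kr − 78,615 kr = 33,415 kr.

33,415 kr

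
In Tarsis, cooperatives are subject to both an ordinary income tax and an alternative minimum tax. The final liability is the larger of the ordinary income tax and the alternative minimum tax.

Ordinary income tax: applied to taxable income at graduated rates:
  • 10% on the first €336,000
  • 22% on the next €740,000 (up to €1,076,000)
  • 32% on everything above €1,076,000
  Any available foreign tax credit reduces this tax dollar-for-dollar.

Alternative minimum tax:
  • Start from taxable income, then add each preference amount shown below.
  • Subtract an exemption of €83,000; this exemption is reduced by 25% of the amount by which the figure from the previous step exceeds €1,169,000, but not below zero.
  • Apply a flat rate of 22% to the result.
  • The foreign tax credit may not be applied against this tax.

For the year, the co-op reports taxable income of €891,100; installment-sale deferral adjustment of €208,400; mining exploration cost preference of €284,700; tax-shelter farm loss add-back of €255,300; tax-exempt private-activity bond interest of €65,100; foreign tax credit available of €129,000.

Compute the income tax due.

€375,012

Ordinary income tax:
  €336,000 × 10% = €33,600
  €555,100 × 22% = €122,122
  → €155,722
  Less foreign tax credit €129,000 → €26,722

Alternative minimum tax:
  Adjusted income: €891,100 + €208,400 + €284,700 + €255,300 + €65,100 = €1,704,600
  Exemption: 25% × (€1,704,600 − €1,169,000) = €133,900 ≥ €83,000, so the exemption is fully phased out
  Base: €1,704,600 − €0 = €1,704,600
  €1,704,600 × 22% = €375,012

€375,012 > €26,722, so the alternative minimum tax is the binding amount.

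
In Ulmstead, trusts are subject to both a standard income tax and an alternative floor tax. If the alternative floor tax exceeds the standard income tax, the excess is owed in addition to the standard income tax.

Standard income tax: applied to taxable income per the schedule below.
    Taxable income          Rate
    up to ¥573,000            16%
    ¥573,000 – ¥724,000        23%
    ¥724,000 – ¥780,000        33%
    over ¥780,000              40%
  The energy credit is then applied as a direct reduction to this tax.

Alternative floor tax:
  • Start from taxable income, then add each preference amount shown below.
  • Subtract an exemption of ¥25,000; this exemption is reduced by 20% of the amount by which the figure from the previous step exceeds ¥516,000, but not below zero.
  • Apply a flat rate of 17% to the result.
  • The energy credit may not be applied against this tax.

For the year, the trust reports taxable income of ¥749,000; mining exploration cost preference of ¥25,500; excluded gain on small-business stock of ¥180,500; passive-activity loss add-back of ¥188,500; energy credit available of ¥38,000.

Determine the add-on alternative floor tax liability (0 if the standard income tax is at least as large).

¥97,735

Alternative floor tax:
  Adjusted income: ¥749,000 + ¥25,500 + ¥180,500 + ¥188,500 = ¥1,143,500
  Exemption: 20% × (¥1,143,500 − ¥516,000) = ¥125,500 ≥ ¥25,000, so the exemption is fully phased out
  Base: ¥1,143,500 − ¥0 = ¥1,143,500
  ¥1,143,500 × 17% = ¥194,395

Standard income tax:
  ¥573,000 × 16% = ¥91,680
  ¥151,000 × 23% = ¥34,730
  ¥25,000 × 33% = ¥8,250
  → ¥134,660
  Less energy credit ¥38,000 → ¥96,660

Excess of alternative floor tax over standard income tax: ¥194,395 − ¥96,660 = ¥97,735.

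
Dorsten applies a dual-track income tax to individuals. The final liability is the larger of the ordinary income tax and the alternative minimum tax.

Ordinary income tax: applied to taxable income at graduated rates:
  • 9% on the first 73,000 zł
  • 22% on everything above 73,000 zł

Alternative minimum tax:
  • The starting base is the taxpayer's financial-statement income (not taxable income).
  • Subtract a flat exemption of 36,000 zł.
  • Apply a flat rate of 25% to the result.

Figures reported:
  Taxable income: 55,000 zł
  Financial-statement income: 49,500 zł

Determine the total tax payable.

Ordinary income tax:
  55,000 zł × 9% = 4,950 zł

Alternative minimum tax:
  Base (financial-statement income): 49,500 zł
  Less exemption 36,000 zł → base 13,500 zł
  13,500 zł × 25% = 3,375 zł

4,950 zł > 3,375 zł, so the ordinary income tax governs.

4,950 zł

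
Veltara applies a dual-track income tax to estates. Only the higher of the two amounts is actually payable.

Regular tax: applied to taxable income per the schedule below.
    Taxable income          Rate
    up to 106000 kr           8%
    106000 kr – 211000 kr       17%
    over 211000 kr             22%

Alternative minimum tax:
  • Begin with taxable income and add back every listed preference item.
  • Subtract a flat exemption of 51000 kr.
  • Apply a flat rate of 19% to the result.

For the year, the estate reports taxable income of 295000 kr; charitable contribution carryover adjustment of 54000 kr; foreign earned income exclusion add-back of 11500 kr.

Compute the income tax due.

58805 kr

Regular tax:
  106000 kr × 8% = 8480 kr
  105000 kr × 17% = 17850 kr
  84000 kr × 22% = 18480 kr
  → 44810 kr

Alternative minimum tax:
  Adjusted income: 295000 kr + 54000 kr + 11500 kr = 360500 kr
  Less exemption 51000 kr → base 309500 kr
  309500 kr × 19% = 58805 kr

58805 kr > 44810 kr, so the alternative minimum tax is the binding amount.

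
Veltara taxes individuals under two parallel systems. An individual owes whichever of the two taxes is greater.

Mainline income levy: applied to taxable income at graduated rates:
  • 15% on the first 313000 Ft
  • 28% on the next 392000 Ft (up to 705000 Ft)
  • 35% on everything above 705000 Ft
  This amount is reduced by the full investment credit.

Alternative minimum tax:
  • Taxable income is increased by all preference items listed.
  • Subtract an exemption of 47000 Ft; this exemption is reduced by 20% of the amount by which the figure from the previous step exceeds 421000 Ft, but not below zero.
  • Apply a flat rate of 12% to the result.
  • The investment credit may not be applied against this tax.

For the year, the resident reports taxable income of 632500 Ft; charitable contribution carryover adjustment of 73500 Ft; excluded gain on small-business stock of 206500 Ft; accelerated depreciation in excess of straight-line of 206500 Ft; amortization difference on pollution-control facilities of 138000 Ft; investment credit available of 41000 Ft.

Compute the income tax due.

150840 Ft

Mainline income levy:
  313000 Ft × 15% = 46950 Ft
  319500 Ft × 28% = 89460 Ft
  → 136410 Ft
  Less investment credit 41000 Ft → 95410 Ft

Alternative minimum tax:
  Adjusted income: 632500 Ft + 73500 Ft + 206500 Ft + 206500 Ft + 138000 Ft = 1257000 Ft
  Exemption: 20% × (1257000 Ft − 421000 Ft) = 167200 Ft ≥ 47000 Ft, so the exemption is fully phased out
  Base: 1257000 Ft − 0 Ft = 1257000 Ft
  1257000 Ft × 12% = 150840 Ft

150840 Ft > 95410 Ft, so the alternative minimum tax is the binding amount.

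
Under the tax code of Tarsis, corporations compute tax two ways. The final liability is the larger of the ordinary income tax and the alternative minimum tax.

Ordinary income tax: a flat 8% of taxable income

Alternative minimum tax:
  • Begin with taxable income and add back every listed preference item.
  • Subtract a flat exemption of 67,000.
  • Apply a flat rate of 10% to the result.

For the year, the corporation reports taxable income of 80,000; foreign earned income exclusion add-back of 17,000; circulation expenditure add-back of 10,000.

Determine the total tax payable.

6,400

Ordinary income tax:
  80,000 × 8% = 6,400

Alternative minimum tax:
  Adjusted income: 80,000 + 17,000 + 10,000 = 107,000
  Less exemption 67,000 → base 40,000
  40,000 × 10% = 4,000

6,400 > 4,000, so the ordinary income tax governs.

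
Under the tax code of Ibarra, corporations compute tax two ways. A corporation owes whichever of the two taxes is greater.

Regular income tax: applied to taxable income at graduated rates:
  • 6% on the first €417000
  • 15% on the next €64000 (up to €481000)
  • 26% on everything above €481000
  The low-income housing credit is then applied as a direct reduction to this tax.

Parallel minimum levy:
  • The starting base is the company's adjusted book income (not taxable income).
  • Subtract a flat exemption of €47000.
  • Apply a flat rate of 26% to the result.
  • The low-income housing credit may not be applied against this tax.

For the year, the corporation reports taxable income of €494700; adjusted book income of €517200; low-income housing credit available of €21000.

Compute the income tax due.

Regular income tax:
  €417000 × 6% = €25020
  €64000 × 15% = €9600
  €13700 × 26% = €3562
  → €38182
  Less low-income housing credit €21000 → €17182

Parallel minimum levy:
  Base (adjusted book income): €517200
  Less exemption €47000 → base €470200
  €470200 × 26% = €122252

€122252 > €17182, so the parallel minimum levy is the binding amount.

€122252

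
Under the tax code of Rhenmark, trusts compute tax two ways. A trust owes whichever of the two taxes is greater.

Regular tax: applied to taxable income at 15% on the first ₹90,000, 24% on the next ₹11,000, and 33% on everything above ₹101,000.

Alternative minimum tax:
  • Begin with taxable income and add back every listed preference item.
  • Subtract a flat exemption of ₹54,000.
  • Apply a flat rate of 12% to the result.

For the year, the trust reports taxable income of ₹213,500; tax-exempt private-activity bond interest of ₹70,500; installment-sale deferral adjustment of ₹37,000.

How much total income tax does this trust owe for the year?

Alternative minimum tax:
  Adjusted income: ₹213,500 + ₹70,500 + ₹37,000 = ₹321,000
  Less exemption ₹54,000 → base ₹267,000
  ₹267,000 × 12% = ₹32,040

Regular tax:
  ₹90,000 × 15% = ₹13,500
  ₹11,000 × 24% = ₹2,640
  ₹112,500 × 33% = ₹37,125
  → ₹53,265

₹53,265 > ₹32,040, so the regular tax governs.

₹53,265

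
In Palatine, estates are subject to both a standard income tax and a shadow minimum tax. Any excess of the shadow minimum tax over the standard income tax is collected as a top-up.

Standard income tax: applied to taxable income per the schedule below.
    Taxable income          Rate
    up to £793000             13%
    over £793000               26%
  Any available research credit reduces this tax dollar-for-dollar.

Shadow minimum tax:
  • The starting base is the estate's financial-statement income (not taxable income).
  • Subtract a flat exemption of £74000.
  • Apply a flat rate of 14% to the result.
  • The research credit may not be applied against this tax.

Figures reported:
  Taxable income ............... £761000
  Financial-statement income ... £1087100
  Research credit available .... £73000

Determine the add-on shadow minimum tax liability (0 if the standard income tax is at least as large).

Shadow minimum tax:
  Base (financial-statement income): £1087100
  Less exemption £74000 → base £1013100
  £1013100 × 14% = £141834

Standard income tax:
  £761000 × 13% = £98930
  Less research credit £73000 → £25930

Excess of shadow minimum tax over standard income tax: £141834 − £25930 = £115904.

£115904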